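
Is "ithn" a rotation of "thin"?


Word: "thin", Candidate: "ithn"
Method: check if candidate is substring of word+word
"thinthin" contains "ithn"? No
Is rotation = No


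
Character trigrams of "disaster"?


Word: "disaster" (length 8)
Number of trigrams = 8 - 3 + 1 = 6
  Position 0: "dis"
  Position 1: "isa"
  Position 2: "sas"
  Position 3: "ast"
  Position 4: "ste"
  Position 5: "ter"
Trigrams = "dis", "isa", "sas", "ast", "ste", "ter"


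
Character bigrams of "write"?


Word: "write" (length 5)
Number of bigrams = 5 - 2 + 1 = 4
  Position 0: "wr"
  Position 1: "ri"
  Position 2: "it"
  Position 3: "te"
Bigrams = "wr", "ri", "it", "te"


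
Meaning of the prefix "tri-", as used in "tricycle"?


Prefix: tri-
Example: tricycle = tri- + cycle
Meaning = three


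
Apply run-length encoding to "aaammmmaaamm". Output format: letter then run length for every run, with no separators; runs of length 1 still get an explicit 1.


String: "aaammmmaaamm"
Scanning for consecutive runs:
  'a' x 3
  'm' x 4
  'a' x 3
  'm' x 2
RLE = "a3m4a3m2"


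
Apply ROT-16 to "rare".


Word: "rare"
Shift: 16
Each letter → (letter + shift) mod 26:
  'r' (17) + 16 = 7 → 'h'
  'a' (0) + 16 = 16 → 'q'
  'r' (17) + 16 = 7 → 'h'
  'e' (4) + 16 = 20 → 'u'
Result = "hqhu"


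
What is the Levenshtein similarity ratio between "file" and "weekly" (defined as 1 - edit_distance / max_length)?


Word 1: "file" (length 4)
Word 2: "weekly" (length 6)
One optimal edit sequence:
  1. insert 'w'  (+1)
  2. insert 'e'  (+1)
  3. substitute 'f' -> 'e'  (+1)
  4. substitute 'i' -> 'k'  (+1)
  5. keep 'l'
  6. substitute 'e' -> 'y'  (+1)
Edit distance = 5
Max length = max(4, 6) = 6
Similarity = 1 - 5/6
= 0.1667


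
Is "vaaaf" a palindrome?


Word: "vaaaf"
Reversed: "faaav"
Forward == Backward? vaaaf != faaav
Palindrome = No


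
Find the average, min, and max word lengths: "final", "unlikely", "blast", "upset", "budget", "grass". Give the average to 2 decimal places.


Lengths: "final"=5, "unlikely"=8, "blast"=5, "upset"=5, "budget"=6, "grass"=5
Sum = 34, Count = 6
Average = 34/6 = 5.67
= avg=5.67, min=5, max=8


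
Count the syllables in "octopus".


Word: "octopus"
Syllable breakdown: oc | to | pus
Counting: 3 parts
= 3 syllables


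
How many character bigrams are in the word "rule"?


Word: "rule" (length 4)
Number of 2-grams = length - 2 + 1 = 4 - 2 + 1
= 3


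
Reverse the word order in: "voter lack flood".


Original: "voter lack flood"
Words (1..n): voter | lack | flood
Reversed (n..1): flood | lack | voter
Result = "flood lack voter"


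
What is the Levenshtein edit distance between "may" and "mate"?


Word 1: "may" (length 3)
Word 2: "mate" (length 4)
One optimal edit sequence (insert/delete/substitute each cost 1):
  1. keep 'm'
  2. keep 'a'
  3. insert 't'  (+1)
  4. substitute 'y' -> 'e'  (+1)
Total edit operations: 2
Edit distance = 2


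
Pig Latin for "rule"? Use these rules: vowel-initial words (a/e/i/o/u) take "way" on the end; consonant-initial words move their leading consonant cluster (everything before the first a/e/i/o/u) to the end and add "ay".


Word: "rule"
Starts with consonant(s) → move to end, add 'ay'
Consonant cluster: "r"
Pig Latin = "uleray"


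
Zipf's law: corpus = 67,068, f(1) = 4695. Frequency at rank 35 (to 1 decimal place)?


Zipf's law: f(r) = f(1) / r
f(1) = 4695
f(35) = 4695 / 35
= 134.1 occurrences


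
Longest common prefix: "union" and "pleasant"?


Word 1: "union"
Word 2: "pleasant"
Comparing from start:
  Pos 0: 'u' != 'p' (stop)
LCP = "" (length 0)


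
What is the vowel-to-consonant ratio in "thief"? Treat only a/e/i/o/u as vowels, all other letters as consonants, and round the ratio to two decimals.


Word: "thief"
Vowels (a,e,i,o,u): 2
Consonants: 3
Ratio = 2/3
= 0.67


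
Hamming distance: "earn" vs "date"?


Comparing character by character (same length = 4):
  Pos 0: 'e' vs 'd' !=
  Pos 1: 'a' vs 'a' =
  Pos 2: 'r' vs 't' !=
  Pos 3: 'n' vs 'e' !=
Hamming distance = 3


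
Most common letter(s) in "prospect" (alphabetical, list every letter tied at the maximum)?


Word: "prospect"
Letter counts:
  'c': 1
  'e': 1
  'o': 1
  'p': 2
  'r': 1
  's': 1
  't': 1
Maximum count = 2
Most frequent = 'p' (2 times each)


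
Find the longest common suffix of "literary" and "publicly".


Word 1: "literary"
Word 2: "publicly"
Comparing from end:
  Pos -1: 'y' == 'y'
  Pos -2: 'r' != 'l' (stop)
LCS = "y" (length 1)


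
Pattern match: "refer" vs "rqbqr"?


Pattern of "refer": [0, 1, 2, 1, 0]
Pattern of "rqbqr": [0, 1, 2, 1, 0]
Patterns match
Same pattern = Yes


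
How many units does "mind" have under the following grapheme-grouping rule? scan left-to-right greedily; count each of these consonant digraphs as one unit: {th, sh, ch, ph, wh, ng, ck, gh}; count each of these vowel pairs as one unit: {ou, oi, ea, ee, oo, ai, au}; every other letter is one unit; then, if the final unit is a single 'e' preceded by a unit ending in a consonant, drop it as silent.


Word: "mind" (4 letters)
Left-to-right scan:
  [1] 'm' (letter)
  [2] 'i' (letter)
  [3] 'n' (letter)
  [4] 'd' (letter)
Units from scan: 4
Sound units = 4 units


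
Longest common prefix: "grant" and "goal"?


Word 1: "grant"
Word 2: "goal"
Comparing from start:
  Pos 0: 'g' == 'g'
  Pos 1: 'r' != 'o' (stop)
LCP = "g" (length 1)


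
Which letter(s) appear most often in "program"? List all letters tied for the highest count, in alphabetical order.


Word: "program"
Letter counts:
  'a': 1
  'g': 1
  'm': 1
  'o': 1
  'p': 1
  'r': 2
Maximum count = 2
Most frequent = 'r' (2 times each)


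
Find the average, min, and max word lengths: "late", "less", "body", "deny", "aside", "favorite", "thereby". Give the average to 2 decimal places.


Lengths: "late"=4, "less"=4, "body"=4, "deny"=4, "aside"=5, "favorite"=8, "thereby"=7
Sum = 36, Count = 7
Average = 36/7 = 5.14
= avg=5.14, min=4, max=8


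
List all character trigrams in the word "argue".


Word: "argue" (length 5)
Number of trigrams = 5 - 3 + 1 = 3
  Position 0: "arg"
  Position 1: "rgu"
  Position 2: "gue"
Trigrams = "arg", "rgu", "gue"


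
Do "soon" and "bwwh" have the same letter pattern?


Pattern of "soon": [0, 1, 1, 2]
Pattern of "bwwh": [0, 1, 1, 2]
Patterns match
Same pattern = Yes


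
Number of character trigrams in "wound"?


Word: "wound" (length 5)
Number of 3-grams = length - 3 + 1 = 5 - 3 + 1
= 3


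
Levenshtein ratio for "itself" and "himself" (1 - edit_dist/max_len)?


Word 1: "itself" (length 6)
Word 2: "himself" (length 7)
One optimal edit sequence:
  1. insert 'h'  (+1)
  2. keep 'i'
  3. substitute 't' -> 'm'  (+1)
  4. keep 's'
  5. keep 'e'
  6. keep 'l'
  7. keep 'f'
Edit distance = 2
Max length = max(6, 7) = 7
Similarity = 1 - 2/7
= 0.7143


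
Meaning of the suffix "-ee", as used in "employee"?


Suffix: -ee
As in: employee -> employ + -ee
Meaning = one who receives


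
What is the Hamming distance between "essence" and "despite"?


Comparing character by character (same length = 7):
  Pos 0: 'e' vs 'd' !=
  Pos 1: 's' vs 'e' !=
  Pos 2: 's' vs 's' =
  Pos 3: 'e' vs 'p' !=
  Pos 4: 'n' vs 'i' !=
  Pos 5: 'c' vs 't' !=
  Pos 6: 'e' vs 'e' =
Hamming distance = 5


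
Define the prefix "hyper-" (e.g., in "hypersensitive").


Prefix: hyper-
As in: hypersensitive -> hyper- + sensitive
Meaning = over / excessive


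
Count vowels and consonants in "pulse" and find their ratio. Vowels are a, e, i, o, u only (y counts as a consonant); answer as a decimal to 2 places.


Word: "pulse"
Vowels (a,e,i,o,u): 2
Consonants: 3
Ratio = 2/3
= 0.67


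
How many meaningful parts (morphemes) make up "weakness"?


Word: "weakness"
Morphemes: weak | -ness
Each morpheme carries meaning
= 2 morphemes


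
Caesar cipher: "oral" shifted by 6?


Word: "oral"
Shift: 6
Each letter → (letter + shift) mod 26:
  'o' (14) + 6 = 20 → 'u'
  'r' (17) + 6 = 23 → 'x'
  'a' (0) + 6 = 6 → 'g'
  'l' (11) + 6 = 17 → 'r'
Result = "uxgr"


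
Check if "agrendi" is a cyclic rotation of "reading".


Word: "reading", Candidate: "agrendi"
Method: check if candidate is substring of word+word
"readingreading" contains "agrendi"? No
Is rotation = No


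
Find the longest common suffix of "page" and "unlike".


Word 1: "page"
Word 2: "unlike"
Comparing from end:
  Pos -1: 'e' == 'e'
  Pos -2: 'g' != 'k' (stop)
LCS = "e" (length 1)


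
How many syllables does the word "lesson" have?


Word: "lesson"
Syllable breakdown: les-son
Counting: 2 parts
= 2 syllables


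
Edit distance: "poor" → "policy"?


Word 1: "poor" (length 4)
Word 2: "policy" (length 6)
One optimal edit sequence (insert/delete/substitute each cost 1):
  1. keep 'p'
  2. keep 'o'
  3. insert 'l'  (+1)
  4. insert 'i'  (+1)
  5. substitute 'o' -> 'c'  (+1)
  6. substitute 'r' -> 'y'  (+1)
Total edit operations: 4
Edit distance = 4


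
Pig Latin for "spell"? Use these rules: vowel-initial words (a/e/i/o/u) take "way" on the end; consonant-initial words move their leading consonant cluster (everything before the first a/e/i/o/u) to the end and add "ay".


Word: "spell"
Starts with consonant(s) → move to end, add 'ay'
Consonant cluster: "sp"
Pig Latin = "ellspay"


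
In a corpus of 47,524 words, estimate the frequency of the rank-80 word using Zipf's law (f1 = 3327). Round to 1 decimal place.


Zipf's law: f(r) = f(1) / r
f(1) = 3327
f(80) = 3327 / 80
= 41.6 occurrences


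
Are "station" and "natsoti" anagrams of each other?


Word 1: "station" → sorted: ainostt
Word 2: "natsoti" → sorted: ainostt
Same letters? ainostt == ainostt
Anagram = Yes


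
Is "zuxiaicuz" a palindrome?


Word: "zuxiaicuz"
Reversed: "zuciaixuz"
Forward == Backward? zuxiaicuz != zuciaixuz
Palindrome = No


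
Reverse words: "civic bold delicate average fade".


Original: "civic bold delicate average fade"
Words (1..n): civic | bold | delicate | average | fade
Reversed (n..1): fade | average | delicate | bold | civic
Result = "fade average delicate bold civic"


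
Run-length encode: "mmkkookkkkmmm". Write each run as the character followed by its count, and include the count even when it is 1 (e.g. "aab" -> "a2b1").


String: "mmkkookkkkmmm"
Scanning for consecutive runs:
  'm' x 2
  'k' x 2
  'o' x 2
  'k' x 4
  'm' x 3
RLE = "m2k2o2k4m3"


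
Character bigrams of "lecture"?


Word: "lecture" (length 7)
Number of bigrams = 7 - 2 + 1 = 6
  Position 0: "le"
  Position 1: "ec"
  Position 2: "ct"
  Position 3: "tu"
  Position 4: "ur"
  Position 5: "re"
Bigrams = "le", "ec", "ct", "tu", "ur", "re"


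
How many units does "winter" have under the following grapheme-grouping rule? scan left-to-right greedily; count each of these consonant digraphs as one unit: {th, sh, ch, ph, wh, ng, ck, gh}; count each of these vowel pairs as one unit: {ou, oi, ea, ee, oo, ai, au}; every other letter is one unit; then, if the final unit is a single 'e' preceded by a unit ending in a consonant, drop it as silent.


Word: "winter" (6 letters)
Left-to-right scan:
  [1] 'w' (letter)
  [2] 'i' (letter)
  [3] 'n' (letter)
  [4] 't' (letter)
  [5] 'e' (letter)
  [6] 'r' (letter)
Units from scan: 6
Sound units = 6 units


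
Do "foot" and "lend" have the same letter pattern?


Pattern of "foot": [0, 1, 1, 2]
Pattern of "lend": [0, 1, 2, 3]
Patterns do not match
Same pattern = No


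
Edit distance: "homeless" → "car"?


Word 1: "homeless" (length 8)
Word 2: "car" (length 3)
One optimal edit sequence (insert/delete/substitute each cost 1):
  1. delete 'h'  (+1)
  2. delete 'o'  (+1)
  3. delete 'm'  (+1)
  4. delete 'e'  (+1)
  5. delete 'l'  (+1)
  6. substitute 'e' -> 'c'  (+1)
  7. substitute 's' -> 'a'  (+1)
  8. substitute 's' -> 'r'  (+1)
Total edit operations: 8
Edit distance = 8


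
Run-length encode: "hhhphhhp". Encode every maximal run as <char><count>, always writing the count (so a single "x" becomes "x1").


String: "hhhphhhp"
Scanning for consecutive runs:
  'h' x 3
  'p' x 1
  'h' x 3
  'p' x 1
RLE = "h3p1h3p1"


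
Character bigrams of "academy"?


Word: "academy" (length 7)
Number of bigrams = 7 - 2 + 1 = 6
  Position 0: "ac"
  Position 1: "ca"
  Position 2: "ad"
  Position 3: "de"
  Position 4: "em"
  Position 5: "my"
Bigrams = "ac", "ca", "ad", "de", "em", "my"


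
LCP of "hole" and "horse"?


Word 1: "hole"
Word 2: "horse"
Comparing from start:
  Pos 0: 'h' == 'h'
  Pos 1: 'o' == 'o'
  Pos 2: 'l' != 'r' (stop)
LCP = "ho" (length 2)


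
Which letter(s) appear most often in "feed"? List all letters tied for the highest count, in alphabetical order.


Word: "feed"
Letter counts:
  'd': 1
  'e': 2
  'f': 1
Maximum count = 2
Most frequent = 'e' (2 times each)


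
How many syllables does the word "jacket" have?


Word: "jacket"
Syllable breakdown: jack / et
Counting: 2 parts
= 2 syllables


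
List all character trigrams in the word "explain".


Word: "explain" (length 7)
Number of trigrams = 7 - 3 + 1 = 5
  Position 0: "exp"
  Position 1: "xpl"
  Position 2: "pla"
  Position 3: "lai"
  Position 4: "ain"
Trigrams = "exp", "xpl", "pla", "lai", "ain"


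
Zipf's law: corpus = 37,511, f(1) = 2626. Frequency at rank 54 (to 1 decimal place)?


Zipf's law: f(r) = f(1) / r
f(1) = 2626
f(54) = 2626 / 54
= 48.6 occurrences


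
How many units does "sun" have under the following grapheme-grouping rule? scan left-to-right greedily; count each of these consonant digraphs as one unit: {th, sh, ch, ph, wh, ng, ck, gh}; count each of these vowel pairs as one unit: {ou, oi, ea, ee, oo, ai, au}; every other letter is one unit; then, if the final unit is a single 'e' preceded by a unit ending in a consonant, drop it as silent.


Word: "sun" (3 letters)
Left-to-right scan:
  (1) 's' (letter)
  (2) 'u' (letter)
  (3) 'n' (letter)
Units from scan: 3
Sound units = 3 units


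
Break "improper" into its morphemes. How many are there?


Word: "improper"
Morphemes: im- + proper
Each morpheme carries meaning
= 2 morphemes


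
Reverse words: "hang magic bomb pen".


Original: "hang magic bomb pen"
Words (1..n): hang | magic | bomb | pen
Reversed (n..1): pen | bomb | magic | hang
Result = "pen bomb magic hang"


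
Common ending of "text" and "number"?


Word 1: "text"
Word 2: "number"
Comparing from end:
  Pos -1: 't' != 'r' (stop)
LCS = "" (length 0)


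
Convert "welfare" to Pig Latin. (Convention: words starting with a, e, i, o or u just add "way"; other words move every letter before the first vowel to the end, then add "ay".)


Word: "welfare"
Starts with consonant(s) → move to end, add 'ay'
Consonant cluster: "w"
Pig Latin = "elfareway"


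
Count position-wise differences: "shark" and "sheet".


Comparing character by character (same length = 5):
  Pos 0: 's' vs 's' =
  Pos 1: 'h' vs 'h' =
  Pos 2: 'a' vs 'e' !=
  Pos 3: 'r' vs 'e' !=
  Pos 4: 'k' vs 't' !=
Hamming distance = 3


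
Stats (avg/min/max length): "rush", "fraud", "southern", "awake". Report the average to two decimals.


Lengths: "rush"=4, "fraud"=5, "southern"=8, "awake"=5
Sum = 22, Count = 4
Average = 22/4 = 5.50
= avg=5.50, min=4, max=8


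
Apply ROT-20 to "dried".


Word: "dried"
Shift: 20
Each letter → (letter + shift) mod 26:
  'd' (3) + 20 = 23 → 'x'
  'r' (17) + 20 = 11 → 'l'
  'i' (8) + 20 = 2 → 'c'
  'e' (4) + 20 = 24 → 'y'
  'd' (3) + 20 = 23 → 'x'
Result = "xlcyx"


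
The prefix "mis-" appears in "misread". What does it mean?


Prefix: mis-
As in: misread -> mis- + read
Meaning = wrongly


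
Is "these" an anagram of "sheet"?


Word 1: "sheet" → sorted: eehst
Word 2: "these" → sorted: eehst
Same letters? eehst == eehst
Anagram = Yes


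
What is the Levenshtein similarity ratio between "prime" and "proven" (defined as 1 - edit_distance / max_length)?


Word 1: "prime" (length 5)
Word 2: "proven" (length 6)
One optimal edit sequence:
  1. keep 'p'
  2. keep 'r'
  3. substitute 'i' -> 'o'  (+1)
  4. substitute 'm' -> 'v'  (+1)
  5. keep 'e'
  6. insert 'n'  (+1)
Edit distance = 3
Max length = max(5, 6) = 6
Similarity = 1 - 3/6
= 0.5000


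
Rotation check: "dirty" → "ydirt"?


Word: "dirty", Candidate: "ydirt"
Method: check if candidate is substring of word+word
"dirtydirty" contains "ydirt"? Yes
Is rotation = Yes


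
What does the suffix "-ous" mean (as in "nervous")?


Suffix: -ous
Example: nervous = nerve + -ous, with a spelling change
Meaning = having quality of


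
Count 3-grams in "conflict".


Word: "conflict" (length 8)
Number of 3-grams = length - 3 + 1 = 8 - 3 + 1
= 6


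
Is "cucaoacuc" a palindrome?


Word: "cucaoacuc"
Reversed: "cucaoacuc"
Forward == Backward? cucaoacuc == cucaoacuc
Palindrome = Yes


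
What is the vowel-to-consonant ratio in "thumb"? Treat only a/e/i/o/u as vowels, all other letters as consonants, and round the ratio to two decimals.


Word: "thumb"
Vowels (a,e,i,o,u): 1
Consonants: 4
Ratio = 1/4
= 0.25


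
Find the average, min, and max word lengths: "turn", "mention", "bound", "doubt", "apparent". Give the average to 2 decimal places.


Lengths: "turn"=4, "mention"=7, "bound"=5, "doubt"=5, "apparent"=8
Sum = 29, Count = 5
Average = 29/5 = 5.80
= avg=5.80, min=4, max=8


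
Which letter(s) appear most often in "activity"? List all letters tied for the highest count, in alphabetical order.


Word: "activity"
Letter counts:
  'a': 1
  'c': 1
  'i': 2
  't': 2
  'v': 1
  'y': 1
Maximum count = 2
Most frequent = 'i', 't' (2 times each)


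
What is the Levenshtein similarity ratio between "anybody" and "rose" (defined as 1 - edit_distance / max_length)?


Word 1: "anybody" (length 7)
Word 2: "rose" (length 4)
One optimal edit sequence:
  1. delete 'a'  (+1)
  2. delete 'n'  (+1)
  3. delete 'y'  (+1)
  4. substitute 'b' -> 'r'  (+1)
  5. keep 'o'
  6. substitute 'd' -> 's'  (+1)
  7. substitute 'y' -> 'e'  (+1)
Edit distance = 6
Max length = max(7, 4) = 7
Similarity = 1 - 6/7
= 0.1429


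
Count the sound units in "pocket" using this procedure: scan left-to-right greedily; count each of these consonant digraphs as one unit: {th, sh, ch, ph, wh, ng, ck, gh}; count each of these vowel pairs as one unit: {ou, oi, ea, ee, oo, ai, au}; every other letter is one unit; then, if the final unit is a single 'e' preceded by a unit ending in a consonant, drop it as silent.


Word: "pocket" (6 letters)
Left-to-right scan:
  (1) 'p' (letter)
  (2) 'o' (letter)
  (3) 'ck' (digraph)
  (4) 'e' (letter)
  (5) 't' (letter)
Units from scan: 5
Sound units = 5 units


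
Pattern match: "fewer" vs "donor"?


Pattern of "fewer": [0, 1, 2, 1, 3]
Pattern of "donor": [0, 1, 2, 1, 3]
Patterns match
Same pattern = Yes


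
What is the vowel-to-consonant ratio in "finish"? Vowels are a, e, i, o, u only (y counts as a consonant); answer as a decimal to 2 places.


Word: "finish"
Vowels (a,e,i,o,u): 2
Consonants: 4
Ratio = 2/4
= 0.50


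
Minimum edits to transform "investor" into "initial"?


Word 1: "investor" (length 8)
Word 2: "initial" (length 7)
One optimal edit sequence (insert/delete/substitute each cost 1):
  1. keep 'i'
  2. keep 'n'
  3. delete 'v'  (+1)
  4. substitute 'e' -> 'i'  (+1)
  5. substitute 's' -> 't'  (+1)
  6. substitute 't' -> 'i'  (+1)
  7. substitute 'o' -> 'a'  (+1)
  8. substitute 'r' -> 'l'  (+1)
Total edit operations: 6
Edit distance = 6


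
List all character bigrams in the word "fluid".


Word: "fluid" (length 5)
Number of bigrams = 5 - 2 + 1 = 4
  Position 0: "fl"
  Position 1: "lu"
  Position 2: "ui"
  Position 3: "id"
Bigrams = "fl", "lu", "ui", "id"


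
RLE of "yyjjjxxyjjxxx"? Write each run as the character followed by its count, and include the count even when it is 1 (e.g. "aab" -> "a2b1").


String: "yyjjjxxyjjxxx"
Scanning for consecutive runs:
  'y' x 2
  'j' x 3
  'x' x 2
  'y' x 1
  'j' x 2
  'x' x 3
RLE = "y2j3x2y1j2x3"


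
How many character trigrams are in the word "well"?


Word: "well" (length 4)
Number of 3-grams = length - 3 + 1 = 4 - 3 + 1
= 2


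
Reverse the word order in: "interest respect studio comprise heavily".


Original: "interest respect studio comprise heavily"
Words (1..n): interest | respect | studio | comprise | heavily
Reversed (n..1): heavily | comprise | studio | respect | interest
Result = "heavily comprise studio respect interest"


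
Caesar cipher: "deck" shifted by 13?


Word: "deck"
Shift: 13
Each letter → (letter + shift) mod 26:
  'd' (3) + 13 = 16 → 'q'
  'e' (4) + 13 = 17 → 'r'
  'c' (2) + 13 = 15 → 'p'
  'k' (10) + 13 = 23 → 'x'
Result = "qrpx"


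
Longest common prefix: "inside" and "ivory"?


Word 1: "inside"
Word 2: "ivory"
Comparing from start:
  Pos 0: 'i' == 'i'
  Pos 1: 'n' != 'v' (stop)
LCP = "i" (length 1)


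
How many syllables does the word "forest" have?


Word: "forest"
Syllable breakdown: for | est
Counting: 2 parts
= 2 syllables


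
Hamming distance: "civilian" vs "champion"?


Comparing character by character (same length = 8):
  Pos 0: 'c' vs 'c' =
  Pos 1: 'i' vs 'h' !=
  Pos 2: 'v' vs 'a' !=
  Pos 3: 'i' vs 'm' !=
  Pos 4: 'l' vs 'p' !=
  Pos 5: 'i' vs 'i' =
  Pos 6: 'a' vs 'o' !=
  Pos 7: 'n' vs 'n' =
Hamming distance = 5


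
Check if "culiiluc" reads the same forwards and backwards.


Word: "culiiluc"
Reversed: "culiiluc"
Forward == Backward? culiiluc == culiiluc
Palindrome = Yes


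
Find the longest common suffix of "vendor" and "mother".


Word 1: "vendor"
Word 2: "mother"
Comparing from end:
  Pos -1: 'r' == 'r'
  Pos -2: 'o' != 'e' (stop)
LCS = "r" (length 1)


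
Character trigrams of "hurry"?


Word: "hurry" (length 5)
Number of trigrams = 5 - 3 + 1 = 3
  Position 0: "hur"
  Position 1: "urr"
  Position 2: "rry"
Trigrams = "hur", "urr", "rry"


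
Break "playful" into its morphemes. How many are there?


Word: "playful"
Morphemes: play / -ful
Each morpheme carries meaning
= 2 morphemes


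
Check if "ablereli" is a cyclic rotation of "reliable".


Word: "reliable", Candidate: "ablereli"
Method: check if candidate is substring of word+word
"reliablereliable" contains "ablereli"? Yes
Is rotation = Yes


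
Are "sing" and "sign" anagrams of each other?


Word 1: "sing" → sorted: gins
Word 2: "sign" → sorted: gins
Same letters? gins == gins
Anagram = Yes


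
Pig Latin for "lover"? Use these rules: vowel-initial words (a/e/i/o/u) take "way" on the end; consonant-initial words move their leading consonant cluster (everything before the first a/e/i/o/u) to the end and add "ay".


Word: "lover"
Starts with consonant(s) → move to end, add 'ay'
Consonant cluster: "l"
Pig Latin = "overlay"


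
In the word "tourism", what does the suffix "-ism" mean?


Suffix: -ism
As in: tourism -> tour + -ism
Meaning = belief / practice


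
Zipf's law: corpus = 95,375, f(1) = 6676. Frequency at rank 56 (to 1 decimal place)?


Zipf's law: f(r) = f(1) / r
f(1) = 6676
f(56) = 6676 / 56
= 119.2 occurrences


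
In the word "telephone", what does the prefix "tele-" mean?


Prefix: tele-
As in: telephone -> tele- + phone
Meaning = distant


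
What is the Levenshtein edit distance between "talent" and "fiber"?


Word 1: "talent" (length 6)
Word 2: "fiber" (length 5)
One optimal edit sequence (insert/delete/substitute each cost 1):
  1. substitute 't' -> 'f'  (+1)
  2. substitute 'a' -> 'i'  (+1)
  3. substitute 'l' -> 'b'  (+1)
  4. keep 'e'
  5. delete 'n'  (+1)
  6. substitute 't' -> 'r'  (+1)
Total edit operations: 5
Edit distance = 5


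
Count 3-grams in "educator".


Word: "educator" (length 8)
Number of 3-grams = length - 3 + 1 = 8 - 3 + 1
= 6


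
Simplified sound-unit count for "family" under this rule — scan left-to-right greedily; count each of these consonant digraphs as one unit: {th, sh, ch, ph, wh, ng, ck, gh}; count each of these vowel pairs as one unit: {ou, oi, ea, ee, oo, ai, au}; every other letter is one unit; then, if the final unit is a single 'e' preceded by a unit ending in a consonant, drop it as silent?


Word: "family" (6 letters)
Left-to-right scan:
  [1] 'f' (letter)
  [2] 'a' (letter)
  [3] 'm' (letter)
  [4] 'i' (letter)
  [5] 'l' (letter)
  [6] 'y' (letter)
Units from scan: 6
Sound units = 6 units


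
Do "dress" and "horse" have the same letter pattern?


Pattern of "dress": [0, 1, 2, 3, 3]
Pattern of "horse": [0, 1, 2, 3, 4]
Patterns do not match
Same pattern = No


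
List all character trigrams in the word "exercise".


Word: "exercise" (length 8)
Number of trigrams = 8 - 3 + 1 = 6
  Position 0: "exe"
  Position 1: "xer"
  Position 2: "erc"
  Position 3: "rci"
  Position 4: "cis"
  Position 5: "ise"
Trigrams = "exe", "xer", "erc", "rci", "cis", "ise"


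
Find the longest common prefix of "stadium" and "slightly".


Word 1: "stadium"
Word 2: "slightly"
Comparing from start:
  Pos 0: 's' == 's'
  Pos 1: 't' != 'l' (stop)
LCP = "s" (length 1)


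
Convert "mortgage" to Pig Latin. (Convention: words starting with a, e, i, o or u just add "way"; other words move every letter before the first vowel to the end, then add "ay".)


Word: "mortgage"
Starts with consonant(s) → move to end, add 'ay'
Consonant cluster: "m"
Pig Latin = "ortgagemay"


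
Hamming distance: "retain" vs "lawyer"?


Comparing character by character (same length = 6):
  Pos 0: 'r' vs 'l' !=
  Pos 1: 'e' vs 'a' !=
  Pos 2: 't' vs 'w' !=
  Pos 3: 'a' vs 'y' !=
  Pos 4: 'i' vs 'e' !=
  Pos 5: 'n' vs 'r' !=
Hamming distance = 6


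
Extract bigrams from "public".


Word: "public" (length 6)
Number of bigrams = 6 - 2 + 1 = 5
  Position 0: "pu"
  Position 1: "ub"
  Position 2: "bl"
  Position 3: "li"
  Position 4: "ic"
Bigrams = "pu", "ub", "bl", "li", "ic"


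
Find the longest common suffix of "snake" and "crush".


Word 1: "snake"
Word 2: "crush"
Comparing from end:
  Pos -1: 'e' != 'h' (stop)
LCS = "" (length 0)


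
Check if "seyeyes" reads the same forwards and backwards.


Word: "seyeyes"
Reversed: "seyeyes"
Forward == Backward? seyeyes == seyeyes
Palindrome = Yes


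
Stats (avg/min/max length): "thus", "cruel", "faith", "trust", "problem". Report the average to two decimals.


Lengths: "thus"=4, "cruel"=5, "faith"=5, "trust"=5, "problem"=7
Sum = 26, Count = 5
Average = 26/5 = 5.20
= avg=5.20, min=4, max=7


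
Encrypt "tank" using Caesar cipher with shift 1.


Word: "tank"
Shift: 1
Each letter → (letter + shift) mod 26:
  't' (19) + 1 = 20 → 'u'
  'a' (0) + 1 = 1 → 'b'
  'n' (13) + 1 = 14 → 'o'
  'k' (10) + 1 = 11 → 'l'
Result = "ubol"


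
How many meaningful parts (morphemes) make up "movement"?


Word: "movement"
Morphemes: move + -ment
Each morpheme carries meaning
= 2 morphemes


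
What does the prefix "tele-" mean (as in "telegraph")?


Prefix: tele-
As in: telegraph -> tele- + graph
Meaning = distant


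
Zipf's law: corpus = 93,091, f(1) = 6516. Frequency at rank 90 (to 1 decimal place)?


Zipf's law: f(r) = f(1) / r
f(1) = 6516
f(90) = 6516 / 90
= 72.4 occurrences


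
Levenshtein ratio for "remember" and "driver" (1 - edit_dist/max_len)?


Word 1: "remember" (length 8)
Word 2: "driver" (length 6)
One optimal edit sequence:
  1. delete 'r'  (+1)
  2. delete 'e'  (+1)
  3. substitute 'm' -> 'd'  (+1)
  4. substitute 'e' -> 'r'  (+1)
  5. substitute 'm' -> 'i'  (+1)
  6. substitute 'b' -> 'v'  (+1)
  7. keep 'e'
  8. keep 'r'
Edit distance = 6
Max length = max(8, 6) = 8
Similarity = 1 - 6/8
= 0.2500


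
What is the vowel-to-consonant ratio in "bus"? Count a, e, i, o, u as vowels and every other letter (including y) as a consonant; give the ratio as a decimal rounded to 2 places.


Word: "bus"
Vowels (a,e,i,o,u): 1
Consonants: 2
Ratio = 1/2
= 0.50


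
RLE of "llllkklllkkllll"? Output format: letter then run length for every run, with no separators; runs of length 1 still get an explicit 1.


String: "llllkklllkkllll"
Scanning for consecutive runs:
  'l' x 4
  'k' x 2
  'l' x 3
  'k' x 2
  'l' x 4
RLE = "l4k2l3k2l4"


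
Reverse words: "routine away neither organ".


Original: "routine away neither organ"
Words (1..n): routine | away | neither | organ
Reversed (n..1): organ | neither | away | routine
Result = "organ neither away routine"


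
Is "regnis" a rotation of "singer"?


Word: "singer", Candidate: "regnis"
Method: check if candidate is substring of word+word
"singersinger" contains "regnis"? No
Is rotation = No


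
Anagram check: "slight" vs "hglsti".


Word 1: "slight" → sorted: ghilst
Word 2: "hglsti" → sorted: ghilst
Same letters? ghilst == ghilst
Anagram = Yes


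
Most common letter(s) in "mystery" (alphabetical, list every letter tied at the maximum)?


Word: "mystery"
Letter counts:
  'e': 1
  'm': 1
  'r': 1
  's': 1
  't': 1
  'y': 2
Maximum count = 2
Most frequent = 'y' (2 times each)


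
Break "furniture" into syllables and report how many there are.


Word: "furniture"
Syllable breakdown: fur-ni-ture
Counting: 3 parts
= 3 syllables


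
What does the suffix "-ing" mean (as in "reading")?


Suffix: -ing
Example: reading (read + -ing)
Meaning = present participle


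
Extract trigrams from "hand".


Word: "hand" (length 4)
Number of trigrams = 4 - 3 + 1 = 2
  Position 0: "han"
  Position 1: "and"
Trigrams = "han", "and"


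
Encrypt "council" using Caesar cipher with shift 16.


Word: "council"
Shift: 16
Each letter → (letter + shift) mod 26:
  'c' (2) + 16 = 18 → 's'
  'o' (14) + 16 = 4 → 'e'
  'u' (20) + 16 = 10 → 'k'
  'n' (13) + 16 = 3 → 'd'
  'c' (2) + 16 = 18 → 's'
  'i' (8) + 16 = 24 → 'y'
  'l' (11) + 16 = 1 → 'b'
Result = "sekdsyb"


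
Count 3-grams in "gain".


Word: "gain" (length 4)
Number of 3-grams = length - 3 + 1 = 4 - 3 + 1
= 2


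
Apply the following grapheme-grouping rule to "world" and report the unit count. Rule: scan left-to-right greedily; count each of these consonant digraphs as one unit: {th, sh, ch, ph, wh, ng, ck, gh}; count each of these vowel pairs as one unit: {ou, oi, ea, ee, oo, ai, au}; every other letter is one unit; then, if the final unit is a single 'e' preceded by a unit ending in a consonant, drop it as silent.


Word: "world" (5 letters)
Left-to-right scan:
  [1] 'w' (letter)
  [2] 'o' (letter)
  [3] 'r' (letter)
  [4] 'l' (letter)
  [5] 'd' (letter)
Units from scan: 5
Sound units = 5 units


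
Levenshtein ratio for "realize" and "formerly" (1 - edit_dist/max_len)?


Word 1: "realize" (length 7)
Word 2: "formerly" (length 8)
One optimal edit sequence:
  1. insert 'f'  (+1)
  2. insert 'o'  (+1)
  3. keep 'r'
  4. insert 'm'  (+1)
  5. keep 'e'
  6. substitute 'a' -> 'r'  (+1)
  7. keep 'l'
  8. delete 'i'  (+1)
  9. delete 'z'  (+1)
  10. substitute 'e' -> 'y'  (+1)
Edit distance = 7
Max length = max(7, 8) = 8
Similarity = 1 - 7/8
= 0.1250


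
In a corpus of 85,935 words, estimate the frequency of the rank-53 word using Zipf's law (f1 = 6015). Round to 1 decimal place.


Zipf's law: f(r) = f(1) / r
f(1) = 6015
f(53) = 6015 / 53
= 113.5 occurrences


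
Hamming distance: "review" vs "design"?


Comparing character by character (same length = 6):
  Pos 0: 'r' vs 'd' !=
  Pos 1: 'e' vs 'e' =
  Pos 2: 'v' vs 's' !=
  Pos 3: 'i' vs 'i' =
  Pos 4: 'e' vs 'g' !=
  Pos 5: 'w' vs 'n' !=
Hamming distance = 4


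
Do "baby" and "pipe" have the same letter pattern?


Pattern of "baby": [0, 1, 0, 2]
Pattern of "pipe": [0, 1, 0, 2]
Patterns match
Same pattern = Yes


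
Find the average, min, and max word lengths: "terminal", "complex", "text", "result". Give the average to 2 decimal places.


Lengths: "terminal"=8, "complex"=7, "text"=4, "result"=6
Sum = 25, Count = 4
Average = 25/4 = 6.25
= avg=6.25, min=4, max=8


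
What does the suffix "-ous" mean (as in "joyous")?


Suffix: -ous
Example: joyous = joy + -ous
Meaning = having quality of


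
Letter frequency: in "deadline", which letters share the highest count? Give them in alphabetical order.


Word: "deadline"
Letter counts:
  'a': 1
  'd': 2
  'e': 2
  'i': 1
  'l': 1
  'n': 1
Maximum count = 2
Most frequent = 'd', 'e' (2 times each)


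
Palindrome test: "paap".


Word: "paap"
Reversed: "paap"
Forward == Backward? paap == paap
Palindrome = Yes


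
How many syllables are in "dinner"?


Word: "dinner"
Syllable breakdown: din-ner
Counting: 2 parts
= 2 syllables


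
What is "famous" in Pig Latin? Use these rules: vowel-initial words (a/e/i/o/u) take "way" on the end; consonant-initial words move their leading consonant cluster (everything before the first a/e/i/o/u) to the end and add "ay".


Word: "famous"
Starts with consonant(s) → move to end, add 'ay'
Consonant cluster: "f"
Pig Latin = "amousfay"


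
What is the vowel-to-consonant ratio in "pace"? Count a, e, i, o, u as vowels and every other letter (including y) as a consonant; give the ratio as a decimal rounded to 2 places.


Word: "pace"
Vowels (a,e,i,o,u): 2
Consonants: 2
Ratio = 2/2
= 1.00


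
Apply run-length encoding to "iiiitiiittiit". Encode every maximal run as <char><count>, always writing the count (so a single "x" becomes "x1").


String: "iiiitiiittiit"
Scanning for consecutive runs:
  'i' x 4
  't' x 1
  'i' x 3
  't' x 2
  'i' x 2
  't' x 1
RLE = "i4t1i3t2i2t1"


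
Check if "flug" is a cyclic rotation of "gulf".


Word: "gulf", Candidate: "flug"
Method: check if candidate is substring of word+word
"gulfgulf" contains "flug"? No
Is rotation = No


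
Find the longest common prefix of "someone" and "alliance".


Word 1: "someone"
Word 2: "alliance"
Comparing from start:
  Pos 0: 's' != 'a' (stop)
LCP = "" (length 0)


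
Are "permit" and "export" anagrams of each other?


Word 1: "permit" → sorted: eimprt
Word 2: "export" → sorted: eoprtx
Same letters? eimprt != eoprtx
Anagram = No


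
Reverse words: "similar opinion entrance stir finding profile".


Original: "similar opinion entrance stir finding profile"
Words (1..n): similar | opinion | entrance | stir | finding | profile
Reversed (n..1): profile | finding | stir | entrance | opinion | similar
Result = "profile finding stir entrance opinion similar"


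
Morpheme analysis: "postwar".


Word: "postwar"
Morphemes: post- + war
Each morpheme carries meaning
= 2 morphemes


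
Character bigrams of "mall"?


Word: "mall" (length 4)
Number of bigrams = 4 - 2 + 1 = 3
  Position 0: "ma"
  Position 1: "al"
  Position 2: "ll"
Bigrams = "ma", "al", "ll"


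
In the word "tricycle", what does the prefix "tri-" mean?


Prefix: tri-
Example: tricycle (tri- + cycle)
Meaning = three


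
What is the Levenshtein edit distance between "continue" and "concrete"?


Word 1: "continue" (length 8)
Word 2: "concrete" (length 8)
One optimal edit sequence (insert/delete/substitute each cost 1):
  1. keep 'c'
  2. keep 'o'
  3. keep 'n'
  4. substitute 't' -> 'c'  (+1)
  5. substitute 'i' -> 'r'  (+1)
  6. substitute 'n' -> 'e'  (+1)
  7. substitute 'u' -> 't'  (+1)
  8. keep 'e'
Total edit operations: 4
Edit distance = 4


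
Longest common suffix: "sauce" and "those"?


Word 1: "sauce"
Word 2: "those"
Comparing from end:
  Pos -1: 'e' == 'e'
  Pos -2: 'c' != 's' (stop)
LCS = "e" (length 1)


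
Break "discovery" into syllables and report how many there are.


Word: "discovery"
Syllable breakdown: dis / cov / er / y
Counting: 4 parts
= 4 syllables


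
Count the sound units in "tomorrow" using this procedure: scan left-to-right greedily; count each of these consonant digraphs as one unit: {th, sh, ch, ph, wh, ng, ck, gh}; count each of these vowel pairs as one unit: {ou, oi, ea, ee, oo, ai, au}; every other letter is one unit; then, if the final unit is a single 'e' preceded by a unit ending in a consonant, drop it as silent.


Word: "tomorrow" (8 letters)
Left-to-right scan:
  1. 't' (letter)
  2. 'o' (letter)
  3. 'm' (letter)
  4. 'o' (letter)
  5. 'r' (letter)
  6. 'r' (letter)
  7. 'o' (letter)
  8. 'w' (letter)
Units from scan: 8
Sound units = 8 units


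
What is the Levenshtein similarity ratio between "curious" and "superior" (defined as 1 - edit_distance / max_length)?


Word 1: "curious" (length 7)
Word 2: "superior" (length 8)
One optimal edit sequence:
  1. substitute 'c' -> 's'  (+1)
  2. keep 'u'
  3. insert 'p'  (+1)
  4. insert 'e'  (+1)
  5. keep 'r'
  6. keep 'i'
  7. keep 'o'
  8. delete 'u'  (+1)
  9. substitute 's' -> 'r'  (+1)
Edit distance = 5
Max length = max(7, 8) = 8
Similarity = 1 - 5/8
= 0.3750


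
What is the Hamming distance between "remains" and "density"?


Comparing character by character (same length = 7):
  Pos 0: 'r' vs 'd' !=
  Pos 1: 'e' vs 'e' =
  Pos 2: 'm' vs 'n' !=
  Pos 3: 'a' vs 's' !=
  Pos 4: 'i' vs 'i' =
  Pos 5: 'n' vs 't' !=
  Pos 6: 's' vs 'y' !=
Hamming distance = 5


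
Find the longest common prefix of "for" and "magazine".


Word 1: "for"
Word 2: "magazine"
Comparing from start:
  Pos 0: 'f' != 'm' (stop)
LCP = "" (length 0)


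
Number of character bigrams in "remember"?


Word: "remember" (length 8)
Number of 2-grams = length - 2 + 1 = 8 - 2 + 1
= 7


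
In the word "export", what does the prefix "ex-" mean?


Prefix: ex-
As in: export -> ex- + port
Meaning = out / former


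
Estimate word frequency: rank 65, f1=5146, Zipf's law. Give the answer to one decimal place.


Zipf's law: f(r) = f(1) / r
f(1) = 5146
f(65) = 5146 / 65
= 79.2 occurrences


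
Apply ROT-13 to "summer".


Word: "summer"
Shift: 13
Each letter → (letter + shift) mod 26:
  's' (18) + 13 = 5 → 'f'
  'u' (20) + 13 = 7 → 'h'
  'm' (12) + 13 = 25 → 'z'
  'm' (12) + 13 = 25 → 'z'
  'e' (4) + 13 = 17 → 'r'
  'r' (17) + 13 = 4 → 'e'
Result = "fhzzre"


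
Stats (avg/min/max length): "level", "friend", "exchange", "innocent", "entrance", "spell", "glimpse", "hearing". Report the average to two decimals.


Lengths: "level"=5, "friend"=6, "exchange"=8, "innocent"=8, "entrance"=8, "spell"=5, "glimpse"=7, "hearing"=7
Sum = 54, Count = 8
Average = 54/8 = 6.75
= avg=6.75, min=5, max=8


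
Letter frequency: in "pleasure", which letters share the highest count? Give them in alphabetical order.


Word: "pleasure"
Letter counts:
  'a': 1
  'e': 2
  'l': 1
  'p': 1
  'r': 1
  's': 1
  'u': 1
Maximum count = 2
Most frequent = 'e' (2 times each)


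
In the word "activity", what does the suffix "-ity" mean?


Suffix: -ity
Example: activity (active + -ity, with a spelling change)
Meaning = quality of


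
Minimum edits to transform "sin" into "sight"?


Word 1: "sin" (length 3)
Word 2: "sight" (length 5)
One optimal edit sequence (insert/delete/substitute each cost 1):
  1. keep 's'
  2. keep 'i'
  3. insert 'g'  (+1)
  4. insert 'h'  (+1)
  5. substitute 'n' -> 't'  (+1)
Total edit operations: 3
Edit distance = 3


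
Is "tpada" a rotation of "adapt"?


Word: "adapt", Candidate: "tpada"
Method: check if candidate is substring of word+word
"adaptadapt" contains "tpada"? No
Is rotation = No


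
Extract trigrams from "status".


Word: "status" (length 6)
Number of trigrams = 6 - 3 + 1 = 4
  Position 0: "sta"
  Position 1: "tat"
  Position 2: "atu"
  Position 3: "tus"
Trigrams = "sta", "tat", "atu", "tus"


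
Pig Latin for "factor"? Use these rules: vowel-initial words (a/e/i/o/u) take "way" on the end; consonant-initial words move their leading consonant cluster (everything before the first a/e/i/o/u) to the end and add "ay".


Word: "factor"
Starts with consonant(s) → move to end, add 'ay'
Consonant cluster: "f"
Pig Latin = "actorfay"


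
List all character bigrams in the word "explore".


Word: "explore" (length 7)
Number of bigrams = 7 - 2 + 1 = 6
  Position 0: "ex"
  Position 1: "xp"
  Position 2: "pl"
  Position 3: "lo"
  Position 4: "or"
  Position 5: "re"
Bigrams = "ex", "xp", "pl", "lo", "or", "re"
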